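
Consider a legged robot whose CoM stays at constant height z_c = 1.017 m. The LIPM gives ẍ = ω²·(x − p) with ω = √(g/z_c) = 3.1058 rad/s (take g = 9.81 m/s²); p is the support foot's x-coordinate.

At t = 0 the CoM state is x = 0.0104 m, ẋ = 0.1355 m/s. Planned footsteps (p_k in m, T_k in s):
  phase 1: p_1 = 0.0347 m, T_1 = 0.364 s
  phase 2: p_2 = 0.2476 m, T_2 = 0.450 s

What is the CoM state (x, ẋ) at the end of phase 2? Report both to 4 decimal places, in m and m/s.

x = -0.0910, ẋ = -0.8713

phase 1: p=0.0347, T=0.364, ωT=1.130511, cosh=1.710054, sinh=1.387186; start (x,ẋ)=(0.010400, 0.135500) → end (x,ẋ)=(0.053666, 0.127020)
phase 2: p=0.2476, T=0.450, ωT=1.397610, cosh=2.146353, sinh=1.899166; start (x,ẋ)=(0.053666, 0.127020) → end (x,ẋ)=(-0.090980, -0.871277)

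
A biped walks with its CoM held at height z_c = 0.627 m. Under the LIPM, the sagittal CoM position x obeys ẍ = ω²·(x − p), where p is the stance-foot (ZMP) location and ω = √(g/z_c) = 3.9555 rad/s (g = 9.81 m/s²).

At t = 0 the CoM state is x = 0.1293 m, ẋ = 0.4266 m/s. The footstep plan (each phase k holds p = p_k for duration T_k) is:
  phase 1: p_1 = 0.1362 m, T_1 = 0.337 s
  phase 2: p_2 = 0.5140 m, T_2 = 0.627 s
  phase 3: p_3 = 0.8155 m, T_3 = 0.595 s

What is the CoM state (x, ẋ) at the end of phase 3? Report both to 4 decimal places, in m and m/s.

phase 1: p=0.1362, T=0.337, ωT=1.333004, cosh=2.028050, sinh=1.764366; start (x,ẋ)=(0.129300, 0.426600) → end (x,ẋ)=(0.312493, 0.817012)
phase 2: p=0.5140, T=0.627, ωT=2.480098, cosh=6.013088, sinh=5.929353; start (x,ẋ)=(0.312493, 0.817012) → end (x,ẋ)=(0.527033, 0.186708)
phase 3: p=0.8155, T=0.595, ωT=2.353522, cosh=5.308802, sinh=5.213768; start (x,ẋ)=(0.527033, 0.186708) → end (x,ẋ)=(-0.469810, -4.957866)

x = -0.4698, ẋ = -4.9579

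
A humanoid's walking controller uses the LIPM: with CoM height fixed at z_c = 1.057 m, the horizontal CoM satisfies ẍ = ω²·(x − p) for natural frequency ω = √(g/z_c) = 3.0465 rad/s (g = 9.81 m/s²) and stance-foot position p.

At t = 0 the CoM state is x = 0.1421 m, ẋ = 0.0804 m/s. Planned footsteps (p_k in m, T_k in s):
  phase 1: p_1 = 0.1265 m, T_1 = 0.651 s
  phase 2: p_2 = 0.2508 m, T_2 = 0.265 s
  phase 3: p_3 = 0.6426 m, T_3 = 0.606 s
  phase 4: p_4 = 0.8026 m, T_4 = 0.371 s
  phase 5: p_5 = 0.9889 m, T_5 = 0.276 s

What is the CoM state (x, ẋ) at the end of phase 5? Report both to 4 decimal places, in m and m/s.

x = 0.4515, ẋ = -1.2943

phase 1: p=0.1265, T=0.651, ωT=1.983272, cosh=3.702047, sinh=3.564429; start (x,ẋ)=(0.142100, 0.080400) → end (x,ẋ)=(0.278321, 0.467046)
phase 2: p=0.2508, T=0.265, ωT=0.807323, cosh=1.343974, sinh=0.897923; start (x,ẋ)=(0.278321, 0.467046) → end (x,ẋ)=(0.425444, 0.702980)
phase 3: p=0.6426, T=0.606, ωT=1.846179, cosh=3.246702, sinh=3.088863; start (x,ẋ)=(0.425444, 0.702980) → end (x,ẋ)=(0.650313, 0.238878)
phase 4: p=0.8026, T=0.371, ωT=1.130251, cosh=1.709694, sinh=1.386742; start (x,ẋ)=(0.650313, 0.238878) → end (x,ẋ)=(0.650972, -0.234959)
phase 5: p=0.9889, T=0.276, ωT=0.840834, cosh=1.374825, sinh=0.943475; start (x,ẋ)=(0.650972, -0.234959) → end (x,ẋ)=(0.451543, -1.294334)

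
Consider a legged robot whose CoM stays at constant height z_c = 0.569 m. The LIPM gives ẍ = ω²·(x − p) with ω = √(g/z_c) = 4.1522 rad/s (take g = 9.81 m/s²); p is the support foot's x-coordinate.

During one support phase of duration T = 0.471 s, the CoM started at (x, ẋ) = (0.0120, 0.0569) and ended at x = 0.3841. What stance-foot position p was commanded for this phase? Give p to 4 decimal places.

p = -0.1126

ωT = 4.1522·0.471 = 1.955686; cosh(ωT) = 3.605118, sinh(ωT) = 3.463650
x(T) = p + (x₀−p)·cosh(ωT) + (ẋ₀/ω)·sinh(ωT) ⇒ p·(1 − cosh) = x(T) − x₀·cosh − (ẋ₀/ω)·sinh
numerator   = 0.3841 − (0.0120)·3.605118 − (0.0569/4.1522)·3.463650 = 0.293374
denominator = 1 − 3.605118 = -2.605118
p = 0.293374 / -2.605118 = -0.1126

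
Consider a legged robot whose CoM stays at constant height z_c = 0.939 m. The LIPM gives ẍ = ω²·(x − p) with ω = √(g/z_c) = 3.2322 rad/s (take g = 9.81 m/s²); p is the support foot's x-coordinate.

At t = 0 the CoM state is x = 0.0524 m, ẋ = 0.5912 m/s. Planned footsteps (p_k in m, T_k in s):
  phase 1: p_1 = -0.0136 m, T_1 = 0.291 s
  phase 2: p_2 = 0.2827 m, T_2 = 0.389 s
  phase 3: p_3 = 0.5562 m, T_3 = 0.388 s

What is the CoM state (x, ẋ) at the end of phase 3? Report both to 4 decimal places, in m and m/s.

x = 2.1267, ẋ = 5.4180

phase 1: p=-0.0136, T=0.291, ωT=0.940570, cosh=1.475923, sinh=1.085518; start (x,ẋ)=(0.052400, 0.591200) → end (x,ẋ)=(0.282363, 1.104134)
phase 2: p=0.2827, T=0.389, ωT=1.257326, cosh=1.900210, sinh=1.615796; start (x,ẋ)=(0.282363, 1.104134) → end (x,ẋ)=(0.834022, 2.096324)
phase 3: p=0.5562, T=0.388, ωT=1.254094, cosh=1.894997, sinh=1.609663; start (x,ẋ)=(0.834022, 2.096324) → end (x,ẋ)=(2.126659, 5.417969)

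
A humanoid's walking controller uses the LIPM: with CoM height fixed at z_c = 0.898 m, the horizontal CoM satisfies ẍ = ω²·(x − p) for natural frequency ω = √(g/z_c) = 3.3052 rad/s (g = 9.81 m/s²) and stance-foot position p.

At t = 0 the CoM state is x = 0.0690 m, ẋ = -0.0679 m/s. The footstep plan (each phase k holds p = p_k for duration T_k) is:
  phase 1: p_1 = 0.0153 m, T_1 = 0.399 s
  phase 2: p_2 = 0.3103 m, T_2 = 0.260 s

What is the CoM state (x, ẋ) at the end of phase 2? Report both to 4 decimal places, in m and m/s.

x = 0.0501, ẋ = -0.4750

phase 1: p=0.0153, T=0.399, ωT=1.318775, cosh=2.003150, sinh=1.735687; start (x,ẋ)=(0.069000, -0.067900) → end (x,ẋ)=(0.087212, 0.172052)
phase 2: p=0.3103, T=0.260, ωT=0.859352, cosh=1.392533, sinh=0.969097; start (x,ẋ)=(0.087212, 0.172052) → end (x,ẋ)=(0.050089, -0.474975)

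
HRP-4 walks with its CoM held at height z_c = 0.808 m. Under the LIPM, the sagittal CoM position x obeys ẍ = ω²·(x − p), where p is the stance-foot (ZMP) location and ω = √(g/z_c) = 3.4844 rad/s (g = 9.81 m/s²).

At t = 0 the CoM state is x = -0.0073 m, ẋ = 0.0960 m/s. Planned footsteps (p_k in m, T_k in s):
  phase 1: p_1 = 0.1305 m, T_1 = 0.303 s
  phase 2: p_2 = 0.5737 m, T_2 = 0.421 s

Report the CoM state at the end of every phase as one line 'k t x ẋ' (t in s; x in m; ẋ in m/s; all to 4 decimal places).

1 0.3030 -0.0567 -0.4518
2 0.7240 -1.1319 -5.5404

phase 1: p=0.1305, T=0.303, ωT=1.055773, cosh=1.611060, sinh=1.263137; start (x,ẋ)=(-0.007300, 0.096000) → end (x,ẋ)=(-0.056703, -0.451834)
phase 2: p=0.5737, T=0.421, ωT=1.466932, cosh=2.283273, sinh=2.052641; start (x,ẋ)=(-0.056703, -0.451834) → end (x,ẋ)=(-1.131855, -5.540441)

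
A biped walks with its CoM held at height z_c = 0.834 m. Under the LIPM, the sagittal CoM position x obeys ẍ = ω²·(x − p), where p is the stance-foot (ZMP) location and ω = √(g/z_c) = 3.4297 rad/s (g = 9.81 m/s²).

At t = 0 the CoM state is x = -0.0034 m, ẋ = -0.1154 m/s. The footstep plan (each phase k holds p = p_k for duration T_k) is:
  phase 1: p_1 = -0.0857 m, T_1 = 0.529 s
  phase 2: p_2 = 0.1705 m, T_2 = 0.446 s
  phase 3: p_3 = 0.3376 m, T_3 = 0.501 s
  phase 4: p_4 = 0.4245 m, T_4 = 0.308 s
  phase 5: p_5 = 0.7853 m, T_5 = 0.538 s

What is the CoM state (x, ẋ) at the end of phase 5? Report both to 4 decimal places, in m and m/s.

x = 0.2679, ẋ = -1.5553

phase 1: p=-0.0857, T=0.529, ωT=1.814311, cosh=3.149899, sinh=2.986949; start (x,ẋ)=(-0.003400, -0.115400) → end (x,ẋ)=(0.073034, 0.479611)
phase 2: p=0.1705, T=0.446, ωT=1.529646, cosh=2.416578, sinh=2.199965; start (x,ẋ)=(0.073034, 0.479611) → end (x,ẋ)=(0.242610, 0.423615)
phase 3: p=0.3376, T=0.501, ωT=1.718280, cosh=2.877152, sinh=2.697778; start (x,ẋ)=(0.242610, 0.423615) → end (x,ẋ)=(0.397512, 0.339903)
phase 4: p=0.4245, T=0.308, ωT=1.056348, cosh=1.611786, sinh=1.264062; start (x,ẋ)=(0.397512, 0.339903) → end (x,ẋ)=(0.506277, 0.430848)
phase 5: p=0.7853, T=0.538, ωT=1.845179, cosh=3.243614, sinh=3.085616; start (x,ẋ)=(0.506277, 0.430848) → end (x,ẋ)=(0.267879, -1.555327)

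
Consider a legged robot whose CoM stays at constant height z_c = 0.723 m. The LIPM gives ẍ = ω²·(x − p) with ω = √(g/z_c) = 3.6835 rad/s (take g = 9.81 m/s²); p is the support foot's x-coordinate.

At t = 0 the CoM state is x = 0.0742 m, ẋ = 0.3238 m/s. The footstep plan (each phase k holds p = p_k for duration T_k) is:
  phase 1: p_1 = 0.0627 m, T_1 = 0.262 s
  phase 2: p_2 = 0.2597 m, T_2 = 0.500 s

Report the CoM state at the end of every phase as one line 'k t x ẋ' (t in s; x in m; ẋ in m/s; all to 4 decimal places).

1 0.2620 0.1786 0.5342
2 0.7620 0.4434 0.8088

phase 1: p=0.0627, T=0.262, ωT=0.965077, cosh=1.502972, sinh=1.122018; start (x,ẋ)=(0.074200, 0.323800) → end (x,ẋ)=(0.178616, 0.534191)
phase 2: p=0.2597, T=0.500, ωT=1.841750, cosh=3.233053, sinh=3.074514; start (x,ẋ)=(0.178616, 0.534191) → end (x,ẋ)=(0.443425, 0.808792)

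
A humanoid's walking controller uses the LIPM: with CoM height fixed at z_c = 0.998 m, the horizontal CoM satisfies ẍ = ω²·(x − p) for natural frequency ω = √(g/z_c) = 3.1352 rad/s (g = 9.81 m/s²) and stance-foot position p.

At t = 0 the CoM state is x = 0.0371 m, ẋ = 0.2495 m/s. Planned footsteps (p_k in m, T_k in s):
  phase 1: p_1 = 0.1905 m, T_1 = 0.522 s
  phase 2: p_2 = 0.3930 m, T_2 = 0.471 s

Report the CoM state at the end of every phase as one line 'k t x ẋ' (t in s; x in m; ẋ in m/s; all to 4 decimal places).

phase 1: p=0.1905, T=0.522, ωT=1.636574, cosh=2.666093, sinh=2.471447; start (x,ẋ)=(0.037100, 0.249500) → end (x,ẋ)=(-0.021800, -0.523427)
phase 2: p=0.3930, T=0.471, ωT=1.476679, cosh=2.303388, sinh=2.074993; start (x,ẋ)=(-0.021800, -0.523427) → end (x,ẋ)=(-0.908870, -3.904147)

1 0.5220 -0.0218 -0.5234
2 0.9930 -0.9089 -3.9041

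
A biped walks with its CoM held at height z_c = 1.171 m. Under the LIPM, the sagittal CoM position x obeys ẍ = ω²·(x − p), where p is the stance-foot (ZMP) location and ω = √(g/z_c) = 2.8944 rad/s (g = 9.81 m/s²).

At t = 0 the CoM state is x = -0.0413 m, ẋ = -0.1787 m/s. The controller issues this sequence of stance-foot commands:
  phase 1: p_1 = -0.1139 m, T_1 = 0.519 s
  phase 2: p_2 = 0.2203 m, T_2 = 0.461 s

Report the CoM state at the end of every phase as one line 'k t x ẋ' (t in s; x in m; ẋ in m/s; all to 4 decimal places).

1 0.5190 -0.0746 0.0273
2 0.9800 -0.3617 -1.4526

phase 1: p=-0.1139, T=0.519, ωT=1.502194, cosh=2.357086, sinh=2.134445; start (x,ẋ)=(-0.041300, -0.178700) → end (x,ẋ)=(-0.074556, 0.027307)
phase 2: p=0.2203, T=0.461, ωT=1.334318, cosh=2.030372, sinh=1.767035; start (x,ẋ)=(-0.074556, 0.027307) → end (x,ẋ)=(-0.361696, -1.452599)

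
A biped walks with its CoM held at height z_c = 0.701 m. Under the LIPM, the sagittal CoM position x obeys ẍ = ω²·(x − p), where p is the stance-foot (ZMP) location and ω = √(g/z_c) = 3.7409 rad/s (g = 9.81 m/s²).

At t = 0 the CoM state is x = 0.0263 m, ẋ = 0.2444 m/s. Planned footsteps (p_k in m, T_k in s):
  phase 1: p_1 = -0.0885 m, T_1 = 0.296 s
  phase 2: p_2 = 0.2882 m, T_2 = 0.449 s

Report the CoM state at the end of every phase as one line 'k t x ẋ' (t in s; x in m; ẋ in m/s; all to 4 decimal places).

phase 1: p=-0.0885, T=0.296, ωT=1.107306, cosh=1.678322, sinh=1.347874; start (x,ẋ)=(0.026300, 0.244400) → end (x,ẋ)=(0.192230, 0.989034)
phase 2: p=0.2882, T=0.449, ωT=1.679664, cosh=2.775095, sinh=2.588659; start (x,ẋ)=(0.192230, 0.989034) → end (x,ẋ)=(0.706275, 1.815302)

1 0.2960 0.1922 0.9890
2 0.7450 0.7063 1.8153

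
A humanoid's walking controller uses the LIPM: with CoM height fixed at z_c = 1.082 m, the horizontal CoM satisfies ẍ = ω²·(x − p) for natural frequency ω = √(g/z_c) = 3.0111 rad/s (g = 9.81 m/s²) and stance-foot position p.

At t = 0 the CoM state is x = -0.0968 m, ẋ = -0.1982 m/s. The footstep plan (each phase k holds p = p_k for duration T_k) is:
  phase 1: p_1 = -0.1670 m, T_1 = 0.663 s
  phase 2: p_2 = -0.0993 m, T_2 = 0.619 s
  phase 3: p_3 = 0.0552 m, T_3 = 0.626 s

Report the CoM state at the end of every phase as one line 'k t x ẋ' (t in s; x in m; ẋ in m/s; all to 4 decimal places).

1 0.6630 -0.1417 0.0207
2 1.2820 -0.2175 -0.3329
3 1.9080 -1.2192 -3.7633

phase 1: p=-0.1670, T=0.663, ωT=1.996359, cosh=3.749016, sinh=3.613187; start (x,ẋ)=(-0.096800, -0.198200) → end (x,ẋ)=(-0.141650, 0.020698)
phase 2: p=-0.0993, T=0.619, ωT=1.863871, cosh=3.301861, sinh=3.146790; start (x,ẋ)=(-0.141650, 0.020698) → end (x,ẋ)=(-0.217504, -0.332941)
phase 3: p=0.0552, T=0.626, ωT=1.884949, cosh=3.368926, sinh=3.217090; start (x,ẋ)=(-0.217504, -0.332941) → end (x,ẋ)=(-1.219239, -3.763336)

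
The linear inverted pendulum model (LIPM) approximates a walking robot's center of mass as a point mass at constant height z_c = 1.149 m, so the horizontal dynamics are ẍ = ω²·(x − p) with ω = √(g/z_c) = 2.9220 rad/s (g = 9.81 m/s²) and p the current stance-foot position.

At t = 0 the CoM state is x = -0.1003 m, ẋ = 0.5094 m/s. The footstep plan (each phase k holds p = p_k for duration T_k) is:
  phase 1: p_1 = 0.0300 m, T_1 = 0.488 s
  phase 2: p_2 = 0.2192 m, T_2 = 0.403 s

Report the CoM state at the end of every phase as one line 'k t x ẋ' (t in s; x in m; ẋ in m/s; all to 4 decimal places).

phase 1: p=0.0300, T=0.488, ωT=1.425936, cosh=2.201017, sinh=1.960734; start (x,ẋ)=(-0.100300, 0.509400) → end (x,ẋ)=(0.085027, 0.374675)
phase 2: p=0.2192, T=0.403, ωT=1.177566, cosh=1.777245, sinh=1.469218; start (x,ẋ)=(0.085027, 0.374675) → end (x,ẋ)=(0.169134, 0.089879)

1 0.4880 0.0850 0.3747
2 0.8910 0.1691 0.0899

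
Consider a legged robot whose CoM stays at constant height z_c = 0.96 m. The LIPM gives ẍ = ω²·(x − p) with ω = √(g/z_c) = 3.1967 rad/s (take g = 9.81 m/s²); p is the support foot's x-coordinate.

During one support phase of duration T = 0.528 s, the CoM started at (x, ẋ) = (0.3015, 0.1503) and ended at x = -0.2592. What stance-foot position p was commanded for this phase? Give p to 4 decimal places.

p = 0.6820

ωT = 3.1967·0.528 = 1.687858; cosh(ωT) = 2.796399, sinh(ωT) = 2.611484
x(T) = p + (x₀−p)·cosh(ωT) + (ẋ₀/ω)·sinh(ωT) ⇒ p·(1 − cosh) = x(T) − x₀·cosh − (ẋ₀/ω)·sinh
numerator   = -0.2592 − (0.3015)·2.796399 − (0.1503/3.1967)·2.611484 = -1.225099
denominator = 1 − 2.796399 = -1.796399
p = -1.225099 / -1.796399 = 0.6820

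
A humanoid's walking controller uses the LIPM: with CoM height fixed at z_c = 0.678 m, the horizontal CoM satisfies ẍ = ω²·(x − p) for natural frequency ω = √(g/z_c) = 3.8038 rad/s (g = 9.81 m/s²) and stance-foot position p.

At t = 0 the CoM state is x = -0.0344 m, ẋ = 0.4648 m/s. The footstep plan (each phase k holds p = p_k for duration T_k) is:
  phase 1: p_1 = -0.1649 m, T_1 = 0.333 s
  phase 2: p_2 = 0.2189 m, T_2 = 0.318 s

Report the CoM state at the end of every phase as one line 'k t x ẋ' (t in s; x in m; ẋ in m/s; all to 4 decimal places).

1 0.3330 0.2847 1.7012
2 0.6510 1.0218 3.4871

phase 1: p=-0.1649, T=0.333, ωT=1.266665, cosh=1.915384, sinh=1.633614; start (x,ẋ)=(-0.034400, 0.464800) → end (x,ẋ)=(0.284675, 1.701190)
phase 2: p=0.2189, T=0.318, ωT=1.209608, cosh=1.825243, sinh=1.526929; start (x,ẋ)=(0.284675, 1.701190) → end (x,ẋ)=(1.021850, 3.487114)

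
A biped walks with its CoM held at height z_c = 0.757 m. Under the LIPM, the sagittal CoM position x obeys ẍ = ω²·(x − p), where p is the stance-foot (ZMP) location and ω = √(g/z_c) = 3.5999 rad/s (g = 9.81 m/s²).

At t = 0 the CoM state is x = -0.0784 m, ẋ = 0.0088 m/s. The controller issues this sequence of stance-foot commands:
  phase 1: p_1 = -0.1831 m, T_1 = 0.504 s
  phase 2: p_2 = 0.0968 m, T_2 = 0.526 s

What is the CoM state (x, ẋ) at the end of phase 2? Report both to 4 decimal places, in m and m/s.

x = 1.3313, ẋ = 4.5869

phase 1: p=-0.1831, T=0.504, ωT=1.814350, cosh=3.150014, sinh=2.987070; start (x,ẋ)=(-0.078400, 0.008800) → end (x,ẋ)=(0.154008, 1.153575)
phase 2: p=0.0968, T=0.526, ωT=1.893547, cosh=3.396714, sinh=3.246178; start (x,ẋ)=(0.154008, 1.153575) → end (x,ẋ)=(1.331346, 4.586897)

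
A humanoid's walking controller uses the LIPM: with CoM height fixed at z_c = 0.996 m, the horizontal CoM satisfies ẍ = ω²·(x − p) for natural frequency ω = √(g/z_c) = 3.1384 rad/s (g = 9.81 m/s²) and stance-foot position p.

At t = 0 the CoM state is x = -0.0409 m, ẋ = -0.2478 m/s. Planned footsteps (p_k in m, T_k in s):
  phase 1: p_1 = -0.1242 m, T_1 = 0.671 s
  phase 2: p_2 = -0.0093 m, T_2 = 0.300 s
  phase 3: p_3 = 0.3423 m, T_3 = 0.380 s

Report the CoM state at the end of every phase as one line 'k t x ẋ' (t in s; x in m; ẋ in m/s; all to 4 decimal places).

phase 1: p=-0.1242, T=0.671, ωT=2.105866, cosh=4.167978, sinh=4.046238; start (x,ẋ)=(-0.040900, -0.247800) → end (x,ẋ)=(-0.096488, 0.024978)
phase 2: p=-0.0093, T=0.300, ωT=0.941520, cosh=1.476955, sinh=1.086921; start (x,ẋ)=(-0.096488, 0.024978) → end (x,ẋ)=(-0.129422, -0.260524)
phase 3: p=0.3423, T=0.380, ωT=1.192592, cosh=1.799523, sinh=1.496089; start (x,ẋ)=(-0.129422, -0.260524) → end (x,ẋ)=(-0.630768, -2.683708)

1 0.6710 -0.0965 0.0250
2 0.9710 -0.1294 -0.2605
3 1.3510 -0.6308 -2.6837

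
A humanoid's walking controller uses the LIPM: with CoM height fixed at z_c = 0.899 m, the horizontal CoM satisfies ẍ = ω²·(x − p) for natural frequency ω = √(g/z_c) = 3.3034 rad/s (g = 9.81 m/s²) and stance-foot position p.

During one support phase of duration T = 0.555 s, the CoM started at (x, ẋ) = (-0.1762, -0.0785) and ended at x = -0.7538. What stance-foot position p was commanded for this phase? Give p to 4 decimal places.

ωT = 3.3034·0.555 = 1.833387; cosh(ωT) = 3.207454, sinh(ωT) = 3.047583
x(T) = p + (x₀−p)·cosh(ωT) + (ẋ₀/ω)·sinh(ωT) ⇒ p·(1 − cosh) = x(T) − x₀·cosh − (ẋ₀/ω)·sinh
numerator   = -0.7538 − (-0.1762)·3.207454 − (-0.0785/3.3034)·3.047583 = -0.116226
denominator = 1 − 3.207454 = -2.207454
p = -0.116226 / -2.207454 = 0.0527

p = 0.0527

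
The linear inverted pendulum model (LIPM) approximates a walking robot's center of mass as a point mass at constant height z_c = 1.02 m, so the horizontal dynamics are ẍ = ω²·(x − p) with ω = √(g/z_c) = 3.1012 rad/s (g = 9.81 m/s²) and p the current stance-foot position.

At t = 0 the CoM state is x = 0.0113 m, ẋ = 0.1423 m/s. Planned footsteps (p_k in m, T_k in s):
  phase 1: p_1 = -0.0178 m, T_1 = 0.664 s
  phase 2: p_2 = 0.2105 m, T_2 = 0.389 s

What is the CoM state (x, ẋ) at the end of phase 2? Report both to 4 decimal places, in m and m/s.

x = 0.7767, ẋ = 1.9698

phase 1: p=-0.0178, T=0.664, ωT=2.059197, cosh=3.983613, sinh=3.856057; start (x,ẋ)=(0.011300, 0.142300) → end (x,ẋ)=(0.275060, 0.914858)
phase 2: p=0.2105, T=0.389, ωT=1.206367, cosh=1.820303, sinh=1.521020; start (x,ẋ)=(0.275060, 0.914858) → end (x,ẋ)=(0.776722, 1.969847)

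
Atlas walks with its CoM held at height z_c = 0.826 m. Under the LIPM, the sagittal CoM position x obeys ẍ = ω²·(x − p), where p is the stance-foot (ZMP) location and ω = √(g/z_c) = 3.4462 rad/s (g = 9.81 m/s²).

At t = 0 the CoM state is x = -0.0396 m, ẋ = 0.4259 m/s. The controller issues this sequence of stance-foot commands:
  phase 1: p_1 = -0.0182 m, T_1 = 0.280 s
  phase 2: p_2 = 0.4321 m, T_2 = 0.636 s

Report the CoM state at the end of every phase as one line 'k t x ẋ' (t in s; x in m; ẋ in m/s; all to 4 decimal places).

phase 1: p=-0.0182, T=0.280, ωT=0.964936, cosh=1.502814, sinh=1.121806; start (x,ẋ)=(-0.039600, 0.425900) → end (x,ẋ)=(0.088279, 0.557317)
phase 2: p=0.4321, T=0.636, ωT=2.191783, cosh=4.531439, sinh=4.419722; start (x,ẋ)=(0.088279, 0.557317) → end (x,ẋ)=(-0.411152, -2.711381)

1 0.2800 0.0883 0.5573
2 0.9160 -0.4112 -2.7114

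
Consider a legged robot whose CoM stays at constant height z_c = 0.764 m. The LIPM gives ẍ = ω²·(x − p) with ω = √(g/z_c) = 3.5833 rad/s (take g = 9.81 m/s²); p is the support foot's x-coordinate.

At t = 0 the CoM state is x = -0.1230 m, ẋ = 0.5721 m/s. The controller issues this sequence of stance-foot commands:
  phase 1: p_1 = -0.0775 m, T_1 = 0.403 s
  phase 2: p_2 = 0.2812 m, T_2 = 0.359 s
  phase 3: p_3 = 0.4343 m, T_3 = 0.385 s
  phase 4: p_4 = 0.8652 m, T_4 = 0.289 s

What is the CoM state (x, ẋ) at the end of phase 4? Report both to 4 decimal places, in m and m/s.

x = 1.8469, ẋ = 4.1511

phase 1: p=-0.0775, T=0.403, ωT=1.444070, cosh=2.236937, sinh=2.000972; start (x,ẋ)=(-0.123000, 0.572100) → end (x,ẋ)=(0.140189, 0.953513)
phase 2: p=0.2812, T=0.359, ωT=1.286405, cosh=1.948006, sinh=1.671743; start (x,ẋ)=(0.140189, 0.953513) → end (x,ẋ)=(0.451359, 1.012743)
phase 3: p=0.4343, T=0.385, ωT=1.379571, cosh=2.112441, sinh=1.860754; start (x,ẋ)=(0.451359, 1.012743) → end (x,ẋ)=(0.996239, 2.253105)
phase 4: p=0.8652, T=0.289, ωT=1.035574, cosh=1.585872, sinh=1.230850; start (x,ẋ)=(0.996239, 2.253105) → end (x,ẋ)=(1.846944, 4.151085)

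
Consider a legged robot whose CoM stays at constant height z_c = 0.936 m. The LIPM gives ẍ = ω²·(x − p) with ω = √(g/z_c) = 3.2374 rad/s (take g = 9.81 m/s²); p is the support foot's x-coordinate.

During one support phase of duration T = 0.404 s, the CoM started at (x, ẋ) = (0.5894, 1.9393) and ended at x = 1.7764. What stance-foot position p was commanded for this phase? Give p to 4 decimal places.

ωT = 3.2374·0.404 = 1.307910; cosh(ωT) = 1.984410, sinh(ωT) = 1.714025
x(T) = p + (x₀−p)·cosh(ωT) + (ẋ₀/ω)·sinh(ωT) ⇒ p·(1 − cosh) = x(T) − x₀·cosh − (ẋ₀/ω)·sinh
numerator   = 1.7764 − (0.5894)·1.984410 − (1.9393/3.2374)·1.714025 = -0.419963
denominator = 1 − 1.984410 = -0.984410
p = -0.419963 / -0.984410 = 0.4266

p = 0.4266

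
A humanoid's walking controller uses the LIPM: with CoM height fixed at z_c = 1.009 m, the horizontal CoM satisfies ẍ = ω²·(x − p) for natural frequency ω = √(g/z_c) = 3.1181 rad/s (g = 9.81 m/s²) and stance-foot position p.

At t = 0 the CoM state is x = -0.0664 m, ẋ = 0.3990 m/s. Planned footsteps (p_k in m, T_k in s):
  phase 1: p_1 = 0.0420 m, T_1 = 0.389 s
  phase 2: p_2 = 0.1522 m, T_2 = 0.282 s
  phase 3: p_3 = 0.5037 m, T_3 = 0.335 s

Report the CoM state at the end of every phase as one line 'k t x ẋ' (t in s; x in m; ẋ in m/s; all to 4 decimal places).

phase 1: p=0.0420, T=0.389, ωT=1.212941, cosh=1.830342, sinh=1.533020; start (x,ẋ)=(-0.066400, 0.399000) → end (x,ẋ)=(0.039760, 0.212142)
phase 2: p=0.1522, T=0.282, ωT=0.879304, cosh=1.412147, sinh=0.997076; start (x,ẋ)=(0.039760, 0.212142) → end (x,ẋ)=(0.061255, -0.049997)
phase 3: p=0.5037, T=0.335, ωT=1.044564, cosh=1.597002, sinh=1.245156; start (x,ẋ)=(0.061255, -0.049997) → end (x,ẋ)=(-0.222851, -1.797647)

1 0.3890 0.0398 0.2121
2 0.6710 0.0613 -0.0500
3 1.0060 -0.2229 -1.7976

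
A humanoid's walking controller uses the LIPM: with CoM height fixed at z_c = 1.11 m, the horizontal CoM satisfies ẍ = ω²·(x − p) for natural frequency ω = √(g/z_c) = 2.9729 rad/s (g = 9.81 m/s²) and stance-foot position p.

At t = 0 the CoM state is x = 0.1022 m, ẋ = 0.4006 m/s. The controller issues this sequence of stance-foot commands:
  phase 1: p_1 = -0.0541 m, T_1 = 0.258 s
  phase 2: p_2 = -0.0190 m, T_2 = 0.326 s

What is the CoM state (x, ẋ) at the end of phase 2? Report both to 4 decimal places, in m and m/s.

phase 1: p=-0.0541, T=0.258, ωT=0.767008, cosh=1.308857, sinh=0.844457; start (x,ẋ)=(0.102200, 0.400600) → end (x,ẋ)=(0.264265, 0.916717)
phase 2: p=-0.0190, T=0.326, ωT=0.969165, cosh=1.507572, sinh=1.128172; start (x,ẋ)=(0.264265, 0.916717) → end (x,ẋ)=(0.755924, 2.332073)

x = 0.7559, ẋ = 2.3321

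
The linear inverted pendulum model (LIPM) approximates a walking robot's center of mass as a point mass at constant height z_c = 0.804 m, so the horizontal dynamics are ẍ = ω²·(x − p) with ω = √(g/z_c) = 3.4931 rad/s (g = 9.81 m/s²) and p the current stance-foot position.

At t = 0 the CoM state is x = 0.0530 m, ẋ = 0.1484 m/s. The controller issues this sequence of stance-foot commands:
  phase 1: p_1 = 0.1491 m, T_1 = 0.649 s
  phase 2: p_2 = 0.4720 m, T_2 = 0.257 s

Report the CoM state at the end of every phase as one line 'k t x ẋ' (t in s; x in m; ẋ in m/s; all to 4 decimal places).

phase 1: p=0.1491, T=0.649, ωT=2.267022, cosh=4.877119, sinh=4.773499; start (x,ẋ)=(0.053000, 0.148400) → end (x,ẋ)=(-0.116795, -0.878637)
phase 2: p=0.4720, T=0.257, ωT=0.897727, cosh=1.430757, sinh=1.023262; start (x,ẋ)=(-0.116795, -0.878637) → end (x,ẋ)=(-0.627808, -3.361677)

1 0.6490 -0.1168 -0.8786
2 0.9060 -0.6278 -3.3617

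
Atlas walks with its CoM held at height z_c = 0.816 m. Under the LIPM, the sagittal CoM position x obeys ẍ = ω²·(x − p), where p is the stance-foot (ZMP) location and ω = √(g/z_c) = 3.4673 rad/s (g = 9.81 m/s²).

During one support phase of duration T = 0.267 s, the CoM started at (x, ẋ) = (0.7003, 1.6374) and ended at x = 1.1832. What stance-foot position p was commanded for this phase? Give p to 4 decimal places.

p = 0.7426

ωT = 3.4673·0.267 = 0.925769; cosh(ωT) = 1.460018, sinh(ωT) = 1.063791
x(T) = p + (x₀−p)·cosh(ωT) + (ẋ₀/ω)·sinh(ωT) ⇒ p·(1 − cosh) = x(T) − x₀·cosh − (ẋ₀/ω)·sinh
numerator   = 1.1832 − (0.7003)·1.460018 − (1.6374/3.4673)·1.063791 = -0.341616
denominator = 1 − 1.460018 = -0.460018
p = -0.341616 / -0.460018 = 0.7426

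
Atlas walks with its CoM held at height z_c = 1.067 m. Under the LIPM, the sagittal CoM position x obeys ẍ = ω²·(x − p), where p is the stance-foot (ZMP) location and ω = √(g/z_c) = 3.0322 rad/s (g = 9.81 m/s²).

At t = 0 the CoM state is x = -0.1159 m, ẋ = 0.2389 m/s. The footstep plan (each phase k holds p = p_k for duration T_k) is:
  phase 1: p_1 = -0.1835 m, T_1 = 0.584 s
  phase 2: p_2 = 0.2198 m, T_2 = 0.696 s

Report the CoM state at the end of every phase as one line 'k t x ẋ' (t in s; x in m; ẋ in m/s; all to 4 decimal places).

1 0.5840 0.2456 1.3069
2 1.2800 2.0800 5.7893

phase 1: p=-0.1835, T=0.584, ωT=1.770805, cosh=3.022888, sinh=2.852692; start (x,ẋ)=(-0.115900, 0.238900) → end (x,ẋ)=(0.245604, 1.306903)
phase 2: p=0.2198, T=0.696, ωT=2.110411, cosh=4.186411, sinh=4.065223; start (x,ẋ)=(0.245604, 1.306903) → end (x,ẋ)=(2.079972, 5.789312)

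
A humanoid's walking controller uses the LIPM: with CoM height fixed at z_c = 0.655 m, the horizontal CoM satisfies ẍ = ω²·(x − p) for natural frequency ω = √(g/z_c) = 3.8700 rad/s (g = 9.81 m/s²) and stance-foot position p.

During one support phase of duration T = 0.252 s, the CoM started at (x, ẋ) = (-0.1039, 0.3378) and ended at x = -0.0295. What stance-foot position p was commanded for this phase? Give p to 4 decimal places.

p = -0.0555

ωT = 3.8700·0.252 = 0.975240; cosh(ωT) = 1.514453, sinh(ωT) = 1.137351
x(T) = p + (x₀−p)·cosh(ωT) + (ẋ₀/ω)·sinh(ωT) ⇒ p·(1 − cosh) = x(T) − x₀·cosh − (ẋ₀/ω)·sinh
numerator   = -0.0295 − (-0.1039)·1.514453 − (0.3378/3.8700)·1.137351 = 0.028576
denominator = 1 − 1.514453 = -0.514453
p = 0.028576 / -0.514453 = -0.0555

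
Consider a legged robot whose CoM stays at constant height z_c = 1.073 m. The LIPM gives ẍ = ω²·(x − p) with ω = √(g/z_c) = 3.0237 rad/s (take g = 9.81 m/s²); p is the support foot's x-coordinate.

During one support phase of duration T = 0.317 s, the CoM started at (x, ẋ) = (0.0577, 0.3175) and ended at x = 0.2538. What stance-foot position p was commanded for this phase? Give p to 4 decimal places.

p = -0.1023

ωT = 3.0237·0.317 = 0.958513; cosh(ωT) = 1.495639, sinh(ωT) = 1.112176
x(T) = p + (x₀−p)·cosh(ωT) + (ẋ₀/ω)·sinh(ωT) ⇒ p·(1 − cosh) = x(T) − x₀·cosh − (ẋ₀/ω)·sinh
numerator   = 0.2538 − (0.0577)·1.495639 − (0.3175/3.0237)·1.112176 = 0.050719
denominator = 1 − 1.495639 = -0.495639
p = 0.050719 / -0.495639 = -0.1023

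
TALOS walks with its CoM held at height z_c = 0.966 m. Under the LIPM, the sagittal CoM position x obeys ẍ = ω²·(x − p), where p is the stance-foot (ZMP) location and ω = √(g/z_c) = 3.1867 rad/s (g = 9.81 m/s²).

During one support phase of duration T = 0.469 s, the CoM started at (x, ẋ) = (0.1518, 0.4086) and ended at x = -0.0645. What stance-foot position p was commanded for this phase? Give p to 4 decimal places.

p = 0.5155

ωT = 3.1867·0.469 = 1.494562; cosh(ωT) = 2.340866, sinh(ωT) = 2.116519
x(T) = p + (x₀−p)·cosh(ωT) + (ẋ₀/ω)·sinh(ωT) ⇒ p·(1 − cosh) = x(T) − x₀·cosh − (ẋ₀/ω)·sinh
numerator   = -0.0645 − (0.1518)·2.340866 − (0.4086/3.1867)·2.116519 = -0.691224
denominator = 1 − 2.340866 = -1.340866
p = -0.691224 / -1.340866 = 0.5155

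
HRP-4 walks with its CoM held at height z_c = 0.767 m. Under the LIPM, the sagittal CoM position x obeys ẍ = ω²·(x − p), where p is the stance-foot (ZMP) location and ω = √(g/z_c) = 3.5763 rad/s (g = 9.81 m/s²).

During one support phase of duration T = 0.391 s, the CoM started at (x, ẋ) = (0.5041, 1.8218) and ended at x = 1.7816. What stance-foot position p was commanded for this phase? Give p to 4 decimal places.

ωT = 3.5763·0.391 = 1.398333; cosh(ωT) = 2.147728, sinh(ωT) = 1.900719
x(T) = p + (x₀−p)·cosh(ωT) + (ẋ₀/ω)·sinh(ωT) ⇒ p·(1 − cosh) = x(T) − x₀·cosh − (ẋ₀/ω)·sinh
numerator   = 1.7816 − (0.5041)·2.147728 − (1.8218/3.5763)·1.900719 = -0.269313
denominator = 1 − 2.147728 = -1.147728
p = -0.269313 / -1.147728 = 0.2346

p = 0.2346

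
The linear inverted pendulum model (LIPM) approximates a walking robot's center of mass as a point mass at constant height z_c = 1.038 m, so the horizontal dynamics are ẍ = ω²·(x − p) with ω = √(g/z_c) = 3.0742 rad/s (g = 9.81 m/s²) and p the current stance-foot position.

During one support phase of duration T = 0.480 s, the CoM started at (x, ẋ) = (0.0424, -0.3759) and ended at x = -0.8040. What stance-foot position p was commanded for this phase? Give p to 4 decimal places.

ωT = 3.0742·0.480 = 1.475616; cosh(ωT) = 2.301184, sinh(ωT) = 2.072546
x(T) = p + (x₀−p)·cosh(ωT) + (ẋ₀/ω)·sinh(ωT) ⇒ p·(1 − cosh) = x(T) − x₀·cosh − (ẋ₀/ω)·sinh
numerator   = -0.8040 − (0.0424)·2.301184 − (-0.3759/3.0742)·2.072546 = -0.648148
denominator = 1 − 2.301184 = -1.301184
p = -0.648148 / -1.301184 = 0.4981

p = 0.4981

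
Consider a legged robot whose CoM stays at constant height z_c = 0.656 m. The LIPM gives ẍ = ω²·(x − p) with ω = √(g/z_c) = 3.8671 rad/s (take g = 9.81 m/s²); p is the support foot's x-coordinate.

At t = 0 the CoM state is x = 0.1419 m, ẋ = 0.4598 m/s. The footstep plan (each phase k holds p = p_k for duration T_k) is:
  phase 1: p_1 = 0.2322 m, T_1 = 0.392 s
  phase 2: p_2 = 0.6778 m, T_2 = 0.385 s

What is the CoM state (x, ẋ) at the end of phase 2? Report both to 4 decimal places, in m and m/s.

phase 1: p=0.2322, T=0.392, ωT=1.515903, cosh=2.386571, sinh=2.166961; start (x,ẋ)=(0.141900, 0.459800) → end (x,ẋ)=(0.274345, 0.340644)
phase 2: p=0.6778, T=0.385, ωT=1.488834, cosh=2.328779, sinh=2.103143; start (x,ẋ)=(0.274345, 0.340644) → end (x,ẋ)=(-0.076496, -2.488038)

x = -0.0765, ẋ = -2.4880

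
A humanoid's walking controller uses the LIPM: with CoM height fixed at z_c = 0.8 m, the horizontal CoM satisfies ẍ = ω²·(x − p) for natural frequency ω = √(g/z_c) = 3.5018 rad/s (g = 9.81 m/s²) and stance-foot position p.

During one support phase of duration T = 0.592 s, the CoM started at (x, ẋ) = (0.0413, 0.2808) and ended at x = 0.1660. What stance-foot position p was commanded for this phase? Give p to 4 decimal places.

p = 0.1035

ωT = 3.5018·0.592 = 2.073066; cosh(ωT) = 4.037477, sinh(ωT) = 3.911678
x(T) = p + (x₀−p)·cosh(ωT) + (ẋ₀/ω)·sinh(ωT) ⇒ p·(1 − cosh) = x(T) − x₀·cosh − (ẋ₀/ω)·sinh
numerator   = 0.1660 − (0.0413)·4.037477 − (0.2808/3.5018)·3.911678 = -0.314415
denominator = 1 − 4.037477 = -3.037477
p = -0.314415 / -3.037477 = 0.1035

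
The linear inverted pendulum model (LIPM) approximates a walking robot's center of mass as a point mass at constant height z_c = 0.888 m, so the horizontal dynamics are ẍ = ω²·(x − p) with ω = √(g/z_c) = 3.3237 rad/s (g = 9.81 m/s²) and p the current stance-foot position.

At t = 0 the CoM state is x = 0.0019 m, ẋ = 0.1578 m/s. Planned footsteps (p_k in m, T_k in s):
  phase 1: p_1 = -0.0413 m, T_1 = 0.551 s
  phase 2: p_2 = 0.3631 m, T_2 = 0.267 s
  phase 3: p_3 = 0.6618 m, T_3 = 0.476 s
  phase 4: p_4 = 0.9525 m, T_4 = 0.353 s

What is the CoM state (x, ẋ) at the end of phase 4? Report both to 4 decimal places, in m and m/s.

phase 1: p=-0.0413, T=0.551, ωT=1.831359, cosh=3.201279, sinh=3.041083; start (x,ẋ)=(0.001900, 0.157800) → end (x,ẋ)=(0.241377, 0.941812)
phase 2: p=0.3631, T=0.267, ωT=0.887428, cosh=1.420294, sinh=1.008580; start (x,ẋ)=(0.241377, 0.941812) → end (x,ẋ)=(0.476012, 0.929609)
phase 3: p=0.6618, T=0.476, ωT=1.582081, cosh=2.535309, sinh=2.329762; start (x,ẋ)=(0.476012, 0.929609) → end (x,ẋ)=(0.842384, 0.918211)
phase 4: p=0.9525, T=0.353, ωT=1.173266, cosh=1.770944, sinh=1.461589; start (x,ẋ)=(0.842384, 0.918211) → end (x,ẋ)=(1.161272, 1.091171)

x = 1.1613, ẋ = 1.0912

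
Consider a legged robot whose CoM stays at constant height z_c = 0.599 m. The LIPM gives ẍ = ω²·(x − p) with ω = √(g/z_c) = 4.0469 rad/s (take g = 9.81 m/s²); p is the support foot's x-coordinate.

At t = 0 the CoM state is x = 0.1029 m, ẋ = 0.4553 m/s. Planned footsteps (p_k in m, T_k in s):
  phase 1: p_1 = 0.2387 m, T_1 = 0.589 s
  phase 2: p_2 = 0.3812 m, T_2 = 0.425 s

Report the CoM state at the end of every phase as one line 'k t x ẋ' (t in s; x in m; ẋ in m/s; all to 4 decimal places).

phase 1: p=0.2387, T=0.589, ωT=2.383624, cosh=5.468174, sinh=5.375958; start (x,ẋ)=(0.102900, 0.455300) → end (x,ẋ)=(0.100949, -0.464800)
phase 2: p=0.3812, T=0.425, ωT=1.719932, cosh=2.881615, sinh=2.702537; start (x,ẋ)=(0.100949, -0.464800) → end (x,ẋ)=(-0.736772, -4.404454)

1 0.5890 0.1009 -0.4648
2 1.0140 -0.7368 -4.4045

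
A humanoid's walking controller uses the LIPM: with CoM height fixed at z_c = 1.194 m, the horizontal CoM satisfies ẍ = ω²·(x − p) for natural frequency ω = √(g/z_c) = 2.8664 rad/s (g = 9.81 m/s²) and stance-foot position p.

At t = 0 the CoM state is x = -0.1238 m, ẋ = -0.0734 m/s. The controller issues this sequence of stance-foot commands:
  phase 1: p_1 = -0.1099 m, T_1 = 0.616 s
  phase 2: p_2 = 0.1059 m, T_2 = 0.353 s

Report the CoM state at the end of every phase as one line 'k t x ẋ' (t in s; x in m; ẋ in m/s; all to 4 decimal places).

1 0.6160 -0.2244 -0.3339
2 0.9690 -0.5474 -1.6498

phase 1: p=-0.1099, T=0.616, ωT=1.765702, cosh=3.008372, sinh=2.837305; start (x,ẋ)=(-0.123800, -0.073400) → end (x,ẋ)=(-0.224371, -0.333861)
phase 2: p=0.1059, T=0.353, ωT=1.011839, cosh=1.557103, sinh=1.193553; start (x,ẋ)=(-0.224371, -0.333861) → end (x,ẋ)=(-0.547384, -1.649780)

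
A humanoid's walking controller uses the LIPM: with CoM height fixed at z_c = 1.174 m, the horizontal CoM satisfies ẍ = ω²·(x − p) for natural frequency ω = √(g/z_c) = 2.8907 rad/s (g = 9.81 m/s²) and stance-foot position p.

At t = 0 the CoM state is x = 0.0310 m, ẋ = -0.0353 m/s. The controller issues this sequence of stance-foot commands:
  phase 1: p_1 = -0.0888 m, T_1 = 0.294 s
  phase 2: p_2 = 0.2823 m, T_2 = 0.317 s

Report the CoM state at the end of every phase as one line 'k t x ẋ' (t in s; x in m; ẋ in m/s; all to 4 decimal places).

1 0.2940 0.0653 0.2822
2 0.6110 0.0701 -0.2496

phase 1: p=-0.0888, T=0.294, ωT=0.849866, cosh=1.383403, sinh=0.955930; start (x,ẋ)=(0.031000, -0.035300) → end (x,ẋ)=(0.065258, 0.282210)
phase 2: p=0.2823, T=0.317, ωT=0.916352, cosh=1.450064, sinh=1.050089; start (x,ẋ)=(0.065258, 0.282210) → end (x,ẋ)=(0.070092, -0.249606)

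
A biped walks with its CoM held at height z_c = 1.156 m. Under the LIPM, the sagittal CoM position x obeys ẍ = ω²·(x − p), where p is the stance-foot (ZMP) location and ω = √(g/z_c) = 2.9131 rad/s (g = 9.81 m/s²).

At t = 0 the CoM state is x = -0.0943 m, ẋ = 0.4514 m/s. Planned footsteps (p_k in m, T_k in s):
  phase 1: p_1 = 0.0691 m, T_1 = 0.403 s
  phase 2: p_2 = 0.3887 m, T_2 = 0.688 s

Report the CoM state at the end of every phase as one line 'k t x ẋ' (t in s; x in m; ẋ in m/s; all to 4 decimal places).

1 0.4030 0.0062 0.1036
2 1.0910 -0.9266 -3.6674

phase 1: p=0.0691, T=0.403, ωT=1.173979, cosh=1.771987, sinh=1.462853; start (x,ẋ)=(-0.094300, 0.451400) → end (x,ẋ)=(0.006234, 0.103556)
phase 2: p=0.3887, T=0.688, ωT=2.004213, cosh=3.777508, sinh=3.642742; start (x,ẋ)=(0.006234, 0.103556) → end (x,ẋ)=(-0.926575, -3.667419)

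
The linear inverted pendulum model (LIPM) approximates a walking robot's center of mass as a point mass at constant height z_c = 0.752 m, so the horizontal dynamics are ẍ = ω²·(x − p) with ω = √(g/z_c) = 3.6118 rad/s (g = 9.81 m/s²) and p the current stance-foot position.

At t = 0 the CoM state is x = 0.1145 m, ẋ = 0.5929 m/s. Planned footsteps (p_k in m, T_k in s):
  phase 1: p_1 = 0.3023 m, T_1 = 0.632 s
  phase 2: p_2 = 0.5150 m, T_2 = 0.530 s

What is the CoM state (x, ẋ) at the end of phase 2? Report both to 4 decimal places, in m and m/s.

x = -1.0105, ẋ = -5.3774

phase 1: p=0.3023, T=0.632, ωT=2.282658, cosh=4.952355, sinh=4.850342; start (x,ẋ)=(0.114500, 0.592900) → end (x,ẋ)=(0.168462, -0.353717)
phase 2: p=0.5150, T=0.530, ωT=1.914254, cosh=3.464665, sinh=3.317213; start (x,ẋ)=(0.168462, -0.353717) → end (x,ẋ)=(-1.010504, -5.377415)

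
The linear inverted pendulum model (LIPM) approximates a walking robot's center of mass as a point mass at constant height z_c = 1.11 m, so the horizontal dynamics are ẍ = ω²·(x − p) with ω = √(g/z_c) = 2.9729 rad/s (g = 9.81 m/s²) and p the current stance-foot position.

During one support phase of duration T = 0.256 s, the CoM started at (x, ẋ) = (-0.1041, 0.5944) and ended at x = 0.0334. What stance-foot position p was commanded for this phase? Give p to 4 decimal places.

ωT = 2.9729·0.256 = 0.761062; cosh(ωT) = 1.303859, sinh(ωT) = 0.836690
x(T) = p + (x₀−p)·cosh(ωT) + (ẋ₀/ω)·sinh(ωT) ⇒ p·(1 − cosh) = x(T) − x₀·cosh − (ẋ₀/ω)·sinh
numerator   = 0.0334 − (-0.1041)·1.303859 − (0.5944/2.9729)·0.836690 = 0.001845
denominator = 1 − 1.303859 = -0.303859
p = 0.001845 / -0.303859 = -0.0061

p = -0.0061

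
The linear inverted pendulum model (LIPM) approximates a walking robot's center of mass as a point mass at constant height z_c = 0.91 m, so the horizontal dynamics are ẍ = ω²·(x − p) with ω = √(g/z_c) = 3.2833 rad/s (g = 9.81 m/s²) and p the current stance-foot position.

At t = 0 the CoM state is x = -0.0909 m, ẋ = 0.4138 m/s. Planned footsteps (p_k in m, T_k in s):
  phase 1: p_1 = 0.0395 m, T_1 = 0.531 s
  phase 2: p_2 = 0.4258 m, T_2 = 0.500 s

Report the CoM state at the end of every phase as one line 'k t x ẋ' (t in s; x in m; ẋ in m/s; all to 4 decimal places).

phase 1: p=0.0395, T=0.531, ωT=1.743432, cosh=2.945926, sinh=2.771007; start (x,ẋ)=(-0.090900, 0.413800) → end (x,ẋ)=(0.004586, 0.032639)
phase 2: p=0.4258, T=0.500, ωT=1.641650, cosh=2.678671, sinh=2.485011; start (x,ẋ)=(0.004586, 0.032639) → end (x,ẋ)=(-0.677791, -3.349271)

1 0.5310 0.0046 0.0326
2 1.0310 -0.6778 -3.3493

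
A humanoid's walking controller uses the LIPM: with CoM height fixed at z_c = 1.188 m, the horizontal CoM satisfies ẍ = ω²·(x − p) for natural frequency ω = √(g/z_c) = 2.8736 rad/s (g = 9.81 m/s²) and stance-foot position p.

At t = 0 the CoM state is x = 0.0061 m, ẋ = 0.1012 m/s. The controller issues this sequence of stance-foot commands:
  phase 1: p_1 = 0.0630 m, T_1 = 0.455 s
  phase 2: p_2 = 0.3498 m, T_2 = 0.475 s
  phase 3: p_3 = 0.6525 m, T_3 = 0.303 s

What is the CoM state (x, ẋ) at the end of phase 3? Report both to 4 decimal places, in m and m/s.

x = -1.5051, ẋ = -5.7400

phase 1: p=0.0630, T=0.455, ωT=1.307488, cosh=1.983687, sinh=1.713188; start (x,ẋ)=(0.006100, 0.101200) → end (x,ẋ)=(0.010462, -0.079371)
phase 2: p=0.3498, T=0.475, ωT=1.364960, cosh=2.085479, sinh=1.830088; start (x,ẋ)=(0.010462, -0.079371) → end (x,ẋ)=(-0.408431, -1.950085)
phase 3: p=0.6525, T=0.303, ωT=0.870701, cosh=1.403621, sinh=0.984963; start (x,ẋ)=(-0.408431, -1.950085) → end (x,ẋ)=(-1.505061, -5.740028)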